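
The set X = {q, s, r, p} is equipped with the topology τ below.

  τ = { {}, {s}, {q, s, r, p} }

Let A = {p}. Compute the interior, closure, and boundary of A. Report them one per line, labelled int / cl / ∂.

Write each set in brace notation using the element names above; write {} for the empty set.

int(A) = {}
cl(A)  = {q, r, p}
∂A     = {q, r, p}

U open, U⊆A: {}. int(A) = ⋃ = {}
X∖A={q, s, r}, int(X∖A)={s}, hence cl(A)={q, r, p}
∂A: remove int from cl → {q, r, p}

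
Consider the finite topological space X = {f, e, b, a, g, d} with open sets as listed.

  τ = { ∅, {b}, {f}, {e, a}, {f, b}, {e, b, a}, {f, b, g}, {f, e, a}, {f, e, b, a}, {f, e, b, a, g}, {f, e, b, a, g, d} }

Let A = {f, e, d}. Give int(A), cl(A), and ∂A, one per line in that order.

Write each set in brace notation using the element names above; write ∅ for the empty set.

int(A) = {f}
cl(A)  = {f, e, a, g, d}
∂A     = {e, a, g, d}

open subsets of A: ∅, {f}; so int(A) = {f}
closure: X∖int(X∖A) = X∖{b} = {f, e, a, g, d}
∂A = {f, e, a, g, d} minus {f} = {e, a, g, d}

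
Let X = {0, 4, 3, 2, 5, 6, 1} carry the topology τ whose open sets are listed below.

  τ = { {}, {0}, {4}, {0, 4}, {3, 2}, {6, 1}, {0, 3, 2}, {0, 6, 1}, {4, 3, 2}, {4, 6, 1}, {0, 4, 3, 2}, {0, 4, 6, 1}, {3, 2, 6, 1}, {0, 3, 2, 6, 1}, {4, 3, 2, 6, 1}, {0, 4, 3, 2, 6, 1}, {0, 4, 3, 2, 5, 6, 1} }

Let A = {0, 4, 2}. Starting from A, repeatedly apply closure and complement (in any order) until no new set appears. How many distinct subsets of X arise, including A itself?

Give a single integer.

10

complement {3, 5, 6, 1}; its interior {6, 1}; cl(A) = X∖{6, 1} = {0, 4, 3, 2, 5}
With k = closure, c = complement:
  1. A     = {0, 4, 2}
  2. kA    = {0, 4, 3, 2, 5}
  3. cA    = {3, 5, 6, 1}
  4. ckA   = {6, 1}
  5. kcA   = {3, 2, 5, 6, 1}
  6. kckA  = {5, 6, 1}
  7. ckcA  = {0, 4}
  8. ckckA = {0, 4, 3, 2}
  9. kckcA = {0, 4, 5}
  10. ckckcA = {3, 2, 6, 1}
k, c of each give nothing new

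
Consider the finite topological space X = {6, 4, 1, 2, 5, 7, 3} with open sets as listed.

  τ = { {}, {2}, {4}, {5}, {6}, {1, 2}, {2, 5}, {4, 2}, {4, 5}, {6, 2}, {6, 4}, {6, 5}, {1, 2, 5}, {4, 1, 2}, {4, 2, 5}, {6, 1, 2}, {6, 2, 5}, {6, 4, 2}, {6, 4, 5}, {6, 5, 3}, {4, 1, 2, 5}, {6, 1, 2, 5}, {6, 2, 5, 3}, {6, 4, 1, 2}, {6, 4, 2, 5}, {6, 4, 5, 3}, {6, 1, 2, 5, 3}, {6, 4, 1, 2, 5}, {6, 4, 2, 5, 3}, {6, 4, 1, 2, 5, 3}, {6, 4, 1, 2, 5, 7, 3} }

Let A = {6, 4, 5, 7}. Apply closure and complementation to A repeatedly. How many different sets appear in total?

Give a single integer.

8

cl via duality: int({1, 2, 3}) = {1, 2}, so X∖{1, 2} = {6, 4, 5, 7, 3}
Write k for closure, c for complement:
  1. A     = {6, 4, 5, 7}
  2. kA    = {6, 4, 5, 7, 3}
  3. cA    = {1, 2, 3}
  4. ckA   = {1, 2}
  5. kcA   = {1, 2, 7, 3}
  6. kckA  = {1, 2, 7}
  7. ckcA  = {6, 4, 5}
  8. ckckA = {6, 4, 5, 3}
applying k or c yields no new set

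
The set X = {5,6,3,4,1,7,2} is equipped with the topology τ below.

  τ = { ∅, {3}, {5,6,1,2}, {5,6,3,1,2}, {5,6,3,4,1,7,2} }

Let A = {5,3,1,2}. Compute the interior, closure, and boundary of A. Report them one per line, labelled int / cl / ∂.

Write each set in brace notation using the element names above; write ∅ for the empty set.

int(A) = {3}
cl(A)  = {5,6,3,4,1,7,2}
∂A     = {5,6,4,1,7,2}

opens ⊆ A: ∅, {3}; union → int = {3}
complement {6,4,7}; its interior ∅; cl(A) = X∖∅ = {5,6,3,4,1,7,2}
boundary = {5,6,3,4,1,7,2} ∖ {3} = {5,6,4,1,7,2}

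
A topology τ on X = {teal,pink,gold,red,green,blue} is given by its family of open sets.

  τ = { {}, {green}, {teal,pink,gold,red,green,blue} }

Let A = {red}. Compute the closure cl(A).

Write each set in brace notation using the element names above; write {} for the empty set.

X∖A={teal,pink,gold,green,blue}, int(X∖A)={green}, hence cl(A)={teal,pink,gold,red,blue}

{teal,pink,gold,red,blue}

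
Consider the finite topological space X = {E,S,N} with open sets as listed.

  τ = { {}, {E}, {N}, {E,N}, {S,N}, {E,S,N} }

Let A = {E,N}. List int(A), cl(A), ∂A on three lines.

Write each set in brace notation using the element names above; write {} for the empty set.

int(A) = {E,N}
cl(A)  = {E,S,N}
∂A     = {S}

open subsets of A: {}, {E}, {N}, {E,N}; so int(A) = {E,N}
closure: X∖int(X∖A) = X∖{} = {E,S,N}
∂A = {E,S,N} minus {E,N} = {S}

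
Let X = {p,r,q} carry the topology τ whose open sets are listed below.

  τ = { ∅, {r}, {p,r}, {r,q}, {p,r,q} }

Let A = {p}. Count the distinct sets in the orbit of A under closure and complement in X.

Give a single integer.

complement {r,q}; its interior {r,q}; cl(A) = X∖{r,q} = {p}
With k = closure, c = complement:
  1. A     = {p}
  2. cA    = {r,q}
  3. kcA   = {p,r,q}
  4. ckcA  = ∅
k, c of each give nothing new

4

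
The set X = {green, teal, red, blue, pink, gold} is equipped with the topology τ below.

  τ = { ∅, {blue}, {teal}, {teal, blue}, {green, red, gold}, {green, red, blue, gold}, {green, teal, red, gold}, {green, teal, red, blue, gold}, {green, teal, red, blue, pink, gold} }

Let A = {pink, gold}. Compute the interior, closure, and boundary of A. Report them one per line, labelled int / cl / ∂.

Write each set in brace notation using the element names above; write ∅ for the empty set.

opens ⊆ A: ∅; union → int = ∅
complement {green, teal, red, blue}; its interior {teal, blue}; cl(A) = X∖{teal, blue} = {green, red, pink, gold}
boundary = {green, red, pink, gold} ∖ ∅ = {green, red, pink, gold}

int(A) = ∅
cl(A)  = {green, red, pink, gold}
∂A     = {green, red, pink, gold}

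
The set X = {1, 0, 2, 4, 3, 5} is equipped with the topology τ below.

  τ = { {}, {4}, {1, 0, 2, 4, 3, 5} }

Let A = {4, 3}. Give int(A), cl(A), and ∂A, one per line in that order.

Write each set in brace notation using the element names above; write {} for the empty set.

open subsets of A: {}, {4}; so int(A) = {4}
closure: X∖int(X∖A) = X∖{} = {1, 0, 2, 4, 3, 5}
∂A = {1, 0, 2, 4, 3, 5} minus {4} = {1, 0, 2, 3, 5}

int(A) = {4}
cl(A)  = {1, 0, 2, 4, 3, 5}
∂A     = {1, 0, 2, 3, 5}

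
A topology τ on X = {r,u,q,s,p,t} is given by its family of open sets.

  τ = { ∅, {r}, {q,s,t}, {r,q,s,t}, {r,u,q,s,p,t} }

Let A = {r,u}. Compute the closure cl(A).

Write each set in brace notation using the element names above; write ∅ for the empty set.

cl via duality: int({q,s,p,t}) = {q,s,t}, so X∖{q,s,t} = {r,u,p}

{r,u,p}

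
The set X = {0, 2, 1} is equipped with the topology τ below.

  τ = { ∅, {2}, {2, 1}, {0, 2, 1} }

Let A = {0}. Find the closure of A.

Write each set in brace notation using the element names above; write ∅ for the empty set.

{0}

closure: X∖int(X∖A) = X∖{2, 1} = {0}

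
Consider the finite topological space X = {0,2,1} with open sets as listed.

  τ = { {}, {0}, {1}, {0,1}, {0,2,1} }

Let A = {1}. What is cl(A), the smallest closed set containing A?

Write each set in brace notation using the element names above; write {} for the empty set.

{2,1}

cl via duality: int({0,2}) = {0}, so X∖{0} = {2,1}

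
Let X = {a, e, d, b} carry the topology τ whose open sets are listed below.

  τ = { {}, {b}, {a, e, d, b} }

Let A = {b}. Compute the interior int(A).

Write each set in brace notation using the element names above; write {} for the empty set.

{b}

opens ⊆ A: {}, {b}; union → int = {b}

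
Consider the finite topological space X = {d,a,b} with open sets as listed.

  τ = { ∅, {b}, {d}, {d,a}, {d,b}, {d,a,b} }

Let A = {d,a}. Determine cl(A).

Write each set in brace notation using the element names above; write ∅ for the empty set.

complement {b}; its interior {b}; cl(A) = X∖{b} = {d,a}

{d,a}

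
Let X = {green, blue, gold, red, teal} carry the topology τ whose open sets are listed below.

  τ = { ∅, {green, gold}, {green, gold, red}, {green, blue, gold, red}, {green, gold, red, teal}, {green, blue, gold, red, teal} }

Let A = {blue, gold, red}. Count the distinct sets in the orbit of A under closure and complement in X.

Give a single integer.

closure: X∖int(X∖A) = X∖∅ = {green, blue, gold, red, teal}
Let k=closure and c=complement:
  1. A     = {blue, gold, red}
  2. kA    = {green, blue, gold, red, teal}
  3. cA    = {green, teal}
  4. ckA   = ∅
— saturated at 4

4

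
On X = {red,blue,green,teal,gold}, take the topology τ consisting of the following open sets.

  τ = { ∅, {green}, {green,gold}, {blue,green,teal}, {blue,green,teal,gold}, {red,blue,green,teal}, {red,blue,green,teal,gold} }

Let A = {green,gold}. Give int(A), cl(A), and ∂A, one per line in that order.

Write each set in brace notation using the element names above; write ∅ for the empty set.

U open, U⊆A: ∅, {green}, {green,gold}. int(A) = ⋃ = {green,gold}
X∖A={red,blue,teal}, int(X∖A)=∅, hence cl(A)={red,blue,green,teal,gold}
∂A: remove int from cl → {red,blue,teal}

int(A) = {green,gold}
cl(A)  = {red,blue,green,teal,gold}
∂A     = {red,blue,teal}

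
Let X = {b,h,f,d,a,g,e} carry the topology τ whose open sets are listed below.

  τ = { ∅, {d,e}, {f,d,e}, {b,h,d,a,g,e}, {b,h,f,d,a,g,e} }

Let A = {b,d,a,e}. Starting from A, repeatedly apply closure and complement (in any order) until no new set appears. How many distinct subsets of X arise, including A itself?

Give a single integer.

6

X∖A={h,f,g}, int(X∖A)=∅, hence cl(A)={b,h,f,d,a,g,e}
Orbit (k=closure, c=complement):
  1. A     = {b,d,a,e}
  2. kA    = {b,h,f,d,a,g,e}
  3. cA    = {h,f,g}
  4. ckA   = ∅
  5. kcA   = {b,h,f,a,g}
  6. ckcA  = {d,e}
(closed under both — stop)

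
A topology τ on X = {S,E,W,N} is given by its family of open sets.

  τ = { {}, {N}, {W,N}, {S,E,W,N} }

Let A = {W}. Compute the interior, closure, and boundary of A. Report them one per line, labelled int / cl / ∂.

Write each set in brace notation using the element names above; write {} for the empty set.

U open, U⊆A: {}. int(A) = ⋃ = {}
X∖A={S,E,N}, int(X∖A)={N}, hence cl(A)={S,E,W}
∂A: remove int from cl → {S,E,W}

int(A) = {}
cl(A)  = {S,E,W}
∂A     = {S,E,W}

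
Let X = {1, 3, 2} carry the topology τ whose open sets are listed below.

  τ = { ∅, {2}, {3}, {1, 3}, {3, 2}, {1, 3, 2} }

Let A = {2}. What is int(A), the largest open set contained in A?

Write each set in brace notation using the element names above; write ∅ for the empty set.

{2}

U open, U⊆A: ∅, {2}. int(A) = ⋃ = {2}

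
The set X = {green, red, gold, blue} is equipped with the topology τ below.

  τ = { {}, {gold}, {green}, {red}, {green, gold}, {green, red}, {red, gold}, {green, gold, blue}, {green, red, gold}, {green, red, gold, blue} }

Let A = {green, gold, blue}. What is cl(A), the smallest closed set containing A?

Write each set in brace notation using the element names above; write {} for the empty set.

{green, gold, blue}

cl via duality: int({red}) = {red}, so X∖{red} = {green, gold, blue}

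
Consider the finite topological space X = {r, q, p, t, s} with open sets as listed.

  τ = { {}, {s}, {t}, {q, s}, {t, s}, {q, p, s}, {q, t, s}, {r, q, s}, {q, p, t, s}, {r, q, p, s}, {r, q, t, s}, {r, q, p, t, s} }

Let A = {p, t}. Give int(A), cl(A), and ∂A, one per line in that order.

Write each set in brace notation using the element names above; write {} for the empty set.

opens ⊆ A: {}, {t}; union → int = {t}
complement {r, q, s}; its interior {r, q, s}; cl(A) = X∖{r, q, s} = {p, t}
boundary = {p, t} ∖ {t} = {p}

int(A) = {t}
cl(A)  = {p, t}
∂A     = {p}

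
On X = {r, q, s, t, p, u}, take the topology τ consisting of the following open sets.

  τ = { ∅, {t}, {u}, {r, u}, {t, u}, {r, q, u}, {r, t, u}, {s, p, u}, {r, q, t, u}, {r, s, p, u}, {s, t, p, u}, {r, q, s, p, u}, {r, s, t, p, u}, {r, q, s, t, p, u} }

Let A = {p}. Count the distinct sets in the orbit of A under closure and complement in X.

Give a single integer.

X∖A={r, q, s, t, u}, int(X∖A)={r, q, t, u}, hence cl(A)={s, p}
Orbit (k=closure, c=complement):
  1. A     = {p}
  2. kA    = {s, p}
  3. cA    = {r, q, s, t, u}
  4. ckA   = {r, q, t, u}
  5. kcA   = {r, q, s, t, p, u}
  6. ckcA  = ∅
(closed under both — stop)

6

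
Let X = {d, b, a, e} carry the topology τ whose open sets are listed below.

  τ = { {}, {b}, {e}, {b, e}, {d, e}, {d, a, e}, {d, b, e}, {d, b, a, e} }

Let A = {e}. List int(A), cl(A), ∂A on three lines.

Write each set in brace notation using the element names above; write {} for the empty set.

opens ⊆ A: {}, {e}; union → int = {e}
complement {d, b, a}; its interior {b}; cl(A) = X∖{b} = {d, a, e}
boundary = {d, a, e} ∖ {e} = {d, a}

int(A) = {e}
cl(A)  = {d, a, e}
∂A     = {d, a}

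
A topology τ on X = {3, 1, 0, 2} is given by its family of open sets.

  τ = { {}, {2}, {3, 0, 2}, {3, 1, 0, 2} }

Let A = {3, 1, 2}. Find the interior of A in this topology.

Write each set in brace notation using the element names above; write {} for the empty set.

open subsets of A: {}, {2}; so int(A) = {2}

{2}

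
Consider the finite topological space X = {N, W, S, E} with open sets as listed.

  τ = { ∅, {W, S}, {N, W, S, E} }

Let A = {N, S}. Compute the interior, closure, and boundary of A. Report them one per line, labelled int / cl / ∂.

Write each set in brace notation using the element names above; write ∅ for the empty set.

int(A) = ∅
cl(A)  = {N, W, S, E}
∂A     = {N, W, S, E}

open subsets of A: ∅; so int(A) = ∅
closure: X∖int(X∖A) = X∖∅ = {N, W, S, E}
∂A = {N, W, S, E} minus ∅ = {N, W, S, E}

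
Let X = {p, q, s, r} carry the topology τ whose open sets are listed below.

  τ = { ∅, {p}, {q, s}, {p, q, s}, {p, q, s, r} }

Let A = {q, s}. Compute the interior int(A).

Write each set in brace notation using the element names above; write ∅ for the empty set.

{q, s}

opens ⊆ A: ∅, {q, s}; union → int = {q, s}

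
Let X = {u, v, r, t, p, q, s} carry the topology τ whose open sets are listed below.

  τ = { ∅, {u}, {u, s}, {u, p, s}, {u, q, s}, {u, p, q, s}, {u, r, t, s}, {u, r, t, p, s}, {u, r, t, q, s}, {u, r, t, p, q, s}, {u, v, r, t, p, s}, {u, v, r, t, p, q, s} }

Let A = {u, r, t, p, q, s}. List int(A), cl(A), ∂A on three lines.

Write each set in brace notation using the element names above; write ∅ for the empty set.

int(A) = {u, r, t, p, q, s}
cl(A)  = {u, v, r, t, p, q, s}
∂A     = {v}

opens ⊆ A: ∅, {u}, {u, s}, {u, p, s}, {u, q, s}, {u, r, t, s}, {u, p, q, s}, {u, r, t, p, s}, {u, r, t, q, s}, {u, r, t, p, q, s}; union → int = {u, r, t, p, q, s}
complement {v}; its interior ∅; cl(A) = X∖∅ = {u, v, r, t, p, q, s}
boundary = {u, v, r, t, p, q, s} ∖ {u, r, t, p, q, s} = {v}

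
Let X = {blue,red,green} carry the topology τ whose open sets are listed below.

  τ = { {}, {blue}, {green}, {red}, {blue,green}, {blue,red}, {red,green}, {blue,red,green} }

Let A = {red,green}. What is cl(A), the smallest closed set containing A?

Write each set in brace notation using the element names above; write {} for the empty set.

{red,green}

X∖A={blue}, int(X∖A)={blue}, hence cl(A)={red,green}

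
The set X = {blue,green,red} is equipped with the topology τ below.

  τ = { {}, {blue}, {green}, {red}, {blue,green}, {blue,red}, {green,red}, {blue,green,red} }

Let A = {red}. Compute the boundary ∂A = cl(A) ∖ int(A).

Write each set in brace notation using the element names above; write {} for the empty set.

{}

interior: largest open inside A is {red} (from {}, {red})
cl via duality: int({blue,green}) = {blue,green}, so X∖{blue,green} = {red}
cl∖int = {}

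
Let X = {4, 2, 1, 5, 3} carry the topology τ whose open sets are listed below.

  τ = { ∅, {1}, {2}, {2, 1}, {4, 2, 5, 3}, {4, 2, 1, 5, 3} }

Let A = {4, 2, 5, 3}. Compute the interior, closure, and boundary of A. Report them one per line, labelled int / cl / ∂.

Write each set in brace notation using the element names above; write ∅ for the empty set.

int(A) = {4, 2, 5, 3}
cl(A)  = {4, 2, 5, 3}
∂A     = ∅

open subsets of A: ∅, {2}, {4, 2, 5, 3}; so int(A) = {4, 2, 5, 3}
closure: X∖int(X∖A) = X∖{1} = {4, 2, 5, 3}
∂A = {4, 2, 5, 3} minus {4, 2, 5, 3} = ∅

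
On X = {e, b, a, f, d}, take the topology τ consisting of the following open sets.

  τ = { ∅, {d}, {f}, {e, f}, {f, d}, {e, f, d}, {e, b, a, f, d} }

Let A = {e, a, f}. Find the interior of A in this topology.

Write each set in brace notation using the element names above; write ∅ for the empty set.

U open, U⊆A: ∅, {f}, {e, f}. int(A) = ⋃ = {e, f}

{e, f}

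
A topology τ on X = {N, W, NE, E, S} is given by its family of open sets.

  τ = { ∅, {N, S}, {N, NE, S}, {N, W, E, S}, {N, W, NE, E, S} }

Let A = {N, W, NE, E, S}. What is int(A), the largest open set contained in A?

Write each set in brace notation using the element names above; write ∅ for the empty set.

interior: largest open inside A is {N, W, NE, E, S} (from ∅, {N, S}, {N, NE, S}, {N, W, E, S}, {N, W, NE, E, S})

{N, W, NE, E, S}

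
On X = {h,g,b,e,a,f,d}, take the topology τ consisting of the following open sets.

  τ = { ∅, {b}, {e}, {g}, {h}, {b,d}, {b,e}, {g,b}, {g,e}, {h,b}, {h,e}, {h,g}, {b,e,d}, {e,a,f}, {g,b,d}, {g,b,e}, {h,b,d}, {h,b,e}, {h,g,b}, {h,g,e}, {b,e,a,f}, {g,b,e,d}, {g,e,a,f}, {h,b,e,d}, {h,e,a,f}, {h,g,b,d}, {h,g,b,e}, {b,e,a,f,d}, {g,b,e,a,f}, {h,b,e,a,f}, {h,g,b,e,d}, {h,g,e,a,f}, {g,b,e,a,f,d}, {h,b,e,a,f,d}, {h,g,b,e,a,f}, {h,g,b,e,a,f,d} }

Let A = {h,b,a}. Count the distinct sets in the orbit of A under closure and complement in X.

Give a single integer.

cl via duality: int({g,e,f,d}) = {g,e}, so X∖{g,e} = {h,b,a,f,d}
Write k for closure, c for complement:
  1. A     = {h,b,a}
  2. kA    = {h,b,a,f,d}
  3. cA    = {g,e,f,d}
  4. ckA   = {g,e}
  5. kcA   = {g,e,a,f,d}
  6. kckA  = {g,e,a,f}
  7. ckcA  = {h,b}
  8. ckckA = {h,b,d}
applying k or c yields no new set

8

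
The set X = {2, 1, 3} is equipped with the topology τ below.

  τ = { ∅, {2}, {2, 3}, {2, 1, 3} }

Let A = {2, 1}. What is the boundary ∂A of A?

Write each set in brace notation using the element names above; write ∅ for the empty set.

interior: largest open inside A is {2} (from ∅, {2})
cl via duality: int({3}) = ∅, so X∖∅ = {2, 1, 3}
cl∖int = {1, 3}

{1, 3}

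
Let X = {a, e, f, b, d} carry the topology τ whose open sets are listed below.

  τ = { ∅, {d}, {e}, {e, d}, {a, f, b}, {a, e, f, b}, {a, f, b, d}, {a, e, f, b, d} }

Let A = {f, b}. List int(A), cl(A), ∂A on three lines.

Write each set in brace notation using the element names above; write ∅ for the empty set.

int(A) = ∅
cl(A)  = {a, f, b}
∂A     = {a, f, b}

U open, U⊆A: ∅. int(A) = ⋃ = ∅
X∖A={a, e, d}, int(X∖A)={e, d}, hence cl(A)={a, f, b}
∂A: remove int from cl → {a, f, b}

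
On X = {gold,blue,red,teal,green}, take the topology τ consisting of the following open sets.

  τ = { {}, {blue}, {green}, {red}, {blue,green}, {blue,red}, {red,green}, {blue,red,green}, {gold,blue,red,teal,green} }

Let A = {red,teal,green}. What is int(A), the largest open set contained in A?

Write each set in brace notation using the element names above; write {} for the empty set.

{red,green}

U open, U⊆A: {}, {red}, {green}, {red,green}. int(A) = ⋃ = {red,green}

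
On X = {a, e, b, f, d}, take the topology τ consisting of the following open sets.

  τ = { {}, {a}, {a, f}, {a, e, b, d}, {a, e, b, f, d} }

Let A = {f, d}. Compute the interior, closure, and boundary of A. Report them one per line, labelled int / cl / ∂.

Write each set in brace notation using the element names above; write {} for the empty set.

open subsets of A: {}; so int(A) = {}
closure: X∖int(X∖A) = X∖{a} = {e, b, f, d}
∂A = {e, b, f, d} minus {} = {e, b, f, d}

int(A) = {}
cl(A)  = {e, b, f, d}
∂A     = {e, b, f, d}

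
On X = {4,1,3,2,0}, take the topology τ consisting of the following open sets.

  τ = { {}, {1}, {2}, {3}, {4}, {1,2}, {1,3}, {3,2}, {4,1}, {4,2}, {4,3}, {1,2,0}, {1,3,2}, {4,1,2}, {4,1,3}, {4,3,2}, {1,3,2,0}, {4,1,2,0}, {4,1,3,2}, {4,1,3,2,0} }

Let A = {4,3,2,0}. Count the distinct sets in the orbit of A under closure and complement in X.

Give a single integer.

4

closure: X∖int(X∖A) = X∖{1} = {4,3,2,0}
Let k=closure and c=complement:
  1. A     = {4,3,2,0}
  2. cA    = {1}
  3. kcA   = {1,0}
  4. ckcA  = {4,3,2}
— saturated at 4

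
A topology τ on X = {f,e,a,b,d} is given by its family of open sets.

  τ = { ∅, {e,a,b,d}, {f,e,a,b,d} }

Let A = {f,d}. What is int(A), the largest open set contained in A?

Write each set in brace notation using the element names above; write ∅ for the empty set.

U open, U⊆A: ∅. int(A) = ⋃ = ∅

∅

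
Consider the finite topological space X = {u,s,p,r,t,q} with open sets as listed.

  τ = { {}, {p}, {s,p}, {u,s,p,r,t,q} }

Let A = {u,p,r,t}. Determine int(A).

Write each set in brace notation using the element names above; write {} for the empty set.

{p}

interior: largest open inside A is {p} (from {}, {p})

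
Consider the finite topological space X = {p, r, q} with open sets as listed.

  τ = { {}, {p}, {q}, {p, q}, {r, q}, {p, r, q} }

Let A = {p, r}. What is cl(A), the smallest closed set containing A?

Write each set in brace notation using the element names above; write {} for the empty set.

{p, r}

cl via duality: int({q}) = {q}, so X∖{q} = {p, r}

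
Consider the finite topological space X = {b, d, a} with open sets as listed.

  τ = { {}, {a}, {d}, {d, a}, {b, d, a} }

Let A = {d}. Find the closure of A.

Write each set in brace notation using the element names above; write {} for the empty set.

{b, d}

closure: X∖int(X∖A) = X∖{a} = {b, d}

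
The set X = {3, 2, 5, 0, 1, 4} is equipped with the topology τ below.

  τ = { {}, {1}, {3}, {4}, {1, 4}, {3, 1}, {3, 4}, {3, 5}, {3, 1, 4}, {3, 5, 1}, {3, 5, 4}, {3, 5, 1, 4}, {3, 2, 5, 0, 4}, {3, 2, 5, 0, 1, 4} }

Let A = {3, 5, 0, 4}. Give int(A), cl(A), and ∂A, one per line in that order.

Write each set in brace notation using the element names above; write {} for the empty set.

U open, U⊆A: {}, {4}, {3}, {3, 4}, {3, 5}, {3, 5, 4}. int(A) = ⋃ = {3, 5, 4}
X∖A={2, 1}, int(X∖A)={1}, hence cl(A)={3, 2, 5, 0, 4}
∂A: remove int from cl → {2, 0}

int(A) = {3, 5, 4}
cl(A)  = {3, 2, 5, 0, 4}
∂A     = {2, 0}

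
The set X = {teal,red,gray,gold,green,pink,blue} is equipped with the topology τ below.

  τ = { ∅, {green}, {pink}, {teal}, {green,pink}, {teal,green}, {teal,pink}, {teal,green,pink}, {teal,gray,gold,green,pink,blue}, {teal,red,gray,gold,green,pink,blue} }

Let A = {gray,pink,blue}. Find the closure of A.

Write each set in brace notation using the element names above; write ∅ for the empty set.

X∖A={teal,red,gold,green}, int(X∖A)={teal,green}, hence cl(A)={red,gray,gold,pink,blue}

{red,gray,gold,pink,blue}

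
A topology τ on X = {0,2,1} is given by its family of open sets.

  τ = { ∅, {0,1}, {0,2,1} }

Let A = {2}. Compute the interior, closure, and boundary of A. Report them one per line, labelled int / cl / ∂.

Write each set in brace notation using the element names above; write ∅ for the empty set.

int(A) = ∅
cl(A)  = {2}
∂A     = {2}

opens ⊆ A: ∅; union → int = ∅
complement {0,1}; its interior {0,1}; cl(A) = X∖{0,1} = {2}
boundary = {2} ∖ ∅ = {2}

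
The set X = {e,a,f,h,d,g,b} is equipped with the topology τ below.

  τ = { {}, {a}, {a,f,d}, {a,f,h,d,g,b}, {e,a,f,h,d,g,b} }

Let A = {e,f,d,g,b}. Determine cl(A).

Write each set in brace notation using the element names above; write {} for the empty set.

X∖A={a,h}, int(X∖A)={a}, hence cl(A)={e,f,h,d,g,b}

{e,f,h,d,g,b}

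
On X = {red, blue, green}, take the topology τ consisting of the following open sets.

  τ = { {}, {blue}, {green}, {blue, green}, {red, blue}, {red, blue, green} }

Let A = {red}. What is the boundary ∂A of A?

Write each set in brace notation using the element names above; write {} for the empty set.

{red}

opens ⊆ A: {}; union → int = {}
complement {blue, green}; its interior {blue, green}; cl(A) = X∖{blue, green} = {red}
boundary = {red} ∖ {} = {red}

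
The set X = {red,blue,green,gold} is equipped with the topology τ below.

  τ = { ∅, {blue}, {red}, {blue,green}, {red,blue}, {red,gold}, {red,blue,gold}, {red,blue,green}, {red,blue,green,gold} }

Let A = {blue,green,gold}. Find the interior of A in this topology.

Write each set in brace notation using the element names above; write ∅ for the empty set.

interior: largest open inside A is {blue,green} (from ∅, {blue}, {blue,green})

{blue,green}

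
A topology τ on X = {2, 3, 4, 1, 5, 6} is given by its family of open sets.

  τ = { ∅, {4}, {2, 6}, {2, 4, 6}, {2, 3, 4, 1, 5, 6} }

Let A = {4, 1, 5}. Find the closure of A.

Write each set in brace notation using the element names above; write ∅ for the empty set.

X∖A={2, 3, 6}, int(X∖A)={2, 6}, hence cl(A)={3, 4, 1, 5}

{3, 4, 1, 5}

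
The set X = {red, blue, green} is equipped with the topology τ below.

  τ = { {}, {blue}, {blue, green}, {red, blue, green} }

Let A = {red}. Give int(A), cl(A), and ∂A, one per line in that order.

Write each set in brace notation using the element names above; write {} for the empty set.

open subsets of A: {}; so int(A) = {}
closure: X∖int(X∖A) = X∖{blue, green} = {red}
∂A = {red} minus {} = {red}

int(A) = {}
cl(A)  = {red}
∂A     = {red}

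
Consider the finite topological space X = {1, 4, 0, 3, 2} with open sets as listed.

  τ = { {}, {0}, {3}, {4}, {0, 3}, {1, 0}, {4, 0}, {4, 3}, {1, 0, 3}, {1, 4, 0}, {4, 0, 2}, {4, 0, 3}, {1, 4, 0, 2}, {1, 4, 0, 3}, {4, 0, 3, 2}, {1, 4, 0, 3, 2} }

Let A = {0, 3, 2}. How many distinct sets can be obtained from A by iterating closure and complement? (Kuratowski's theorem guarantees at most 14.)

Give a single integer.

8

complement {1, 4}; its interior {4}; cl(A) = X∖{4} = {1, 0, 3, 2}
With k = closure, c = complement:
  1. A     = {0, 3, 2}
  2. kA    = {1, 0, 3, 2}
  3. cA    = {1, 4}
  4. ckA   = {4}
  5. kcA   = {1, 4, 2}
  6. kckA  = {4, 2}
  7. ckcA  = {0, 3}
  8. ckckA = {1, 0, 3}
k, c of each give nothing new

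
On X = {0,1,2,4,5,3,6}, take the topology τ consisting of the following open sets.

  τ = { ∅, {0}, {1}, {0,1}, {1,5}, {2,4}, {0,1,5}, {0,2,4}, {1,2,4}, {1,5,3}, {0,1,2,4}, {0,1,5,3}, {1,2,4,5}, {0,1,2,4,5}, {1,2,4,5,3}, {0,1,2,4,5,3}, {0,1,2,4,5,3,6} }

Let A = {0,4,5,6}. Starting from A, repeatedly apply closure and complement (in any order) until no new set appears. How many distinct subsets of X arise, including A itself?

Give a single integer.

12

cl via duality: int({1,2,3}) = {1}, so X∖{1} = {0,2,4,5,3,6}
Write k for closure, c for complement:
  1. A     = {0,4,5,6}
  2. kA    = {0,2,4,5,3,6}
  3. cA    = {1,2,3}
  4. ckA   = {1}
  5. kcA   = {1,2,4,5,3,6}
  6. kckA  = {1,5,3,6}
  7. ckcA  = {0}
  8. ckckA = {0,2,4}
  9. kckcA = {0,6}
  10. kckckA = {0,2,4,6}
  11. ckckcA = {1,2,4,5,3}
  12. ckckckA = {1,5,3}
applying k or c yields no new set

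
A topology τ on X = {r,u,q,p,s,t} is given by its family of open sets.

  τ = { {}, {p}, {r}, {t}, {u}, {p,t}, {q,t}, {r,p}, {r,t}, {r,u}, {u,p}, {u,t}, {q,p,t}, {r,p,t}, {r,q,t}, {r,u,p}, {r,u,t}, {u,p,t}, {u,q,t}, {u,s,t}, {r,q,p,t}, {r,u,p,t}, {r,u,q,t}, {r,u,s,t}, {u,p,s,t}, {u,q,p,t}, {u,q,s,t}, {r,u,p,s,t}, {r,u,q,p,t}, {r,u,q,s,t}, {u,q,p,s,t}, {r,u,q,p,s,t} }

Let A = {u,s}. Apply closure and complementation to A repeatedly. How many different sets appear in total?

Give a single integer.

4

X∖A={r,q,p,t}, int(X∖A)={r,q,p,t}, hence cl(A)={u,s}
Orbit (k=closure, c=complement):
  1. A     = {u,s}
  2. cA    = {r,q,p,t}
  3. kcA   = {r,q,p,s,t}
  4. ckcA  = {u}
(closed under both — stop)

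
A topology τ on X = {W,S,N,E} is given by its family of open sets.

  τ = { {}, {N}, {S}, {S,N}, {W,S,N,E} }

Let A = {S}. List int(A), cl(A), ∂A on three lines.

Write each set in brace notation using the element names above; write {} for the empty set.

int(A) = {S}
cl(A)  = {W,S,E}
∂A     = {W,E}

opens ⊆ A: {}, {S}; union → int = {S}
complement {W,N,E}; its interior {N}; cl(A) = X∖{N} = {W,S,E}
boundary = {W,S,E} ∖ {S} = {W,E}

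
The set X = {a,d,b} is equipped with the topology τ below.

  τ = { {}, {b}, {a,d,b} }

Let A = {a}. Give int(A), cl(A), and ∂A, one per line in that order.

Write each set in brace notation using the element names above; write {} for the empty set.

opens ⊆ A: {}; union → int = {}
complement {d,b}; its interior {b}; cl(A) = X∖{b} = {a,d}
boundary = {a,d} ∖ {} = {a,d}

int(A) = {}
cl(A)  = {a,d}
∂A     = {a,d}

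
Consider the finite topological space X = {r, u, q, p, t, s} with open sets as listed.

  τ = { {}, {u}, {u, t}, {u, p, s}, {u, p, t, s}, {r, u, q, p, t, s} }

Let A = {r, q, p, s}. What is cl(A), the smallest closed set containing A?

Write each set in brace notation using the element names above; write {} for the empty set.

{r, q, p, s}

X∖A={u, t}, int(X∖A)={u, t}, hence cl(A)={r, q, p, s}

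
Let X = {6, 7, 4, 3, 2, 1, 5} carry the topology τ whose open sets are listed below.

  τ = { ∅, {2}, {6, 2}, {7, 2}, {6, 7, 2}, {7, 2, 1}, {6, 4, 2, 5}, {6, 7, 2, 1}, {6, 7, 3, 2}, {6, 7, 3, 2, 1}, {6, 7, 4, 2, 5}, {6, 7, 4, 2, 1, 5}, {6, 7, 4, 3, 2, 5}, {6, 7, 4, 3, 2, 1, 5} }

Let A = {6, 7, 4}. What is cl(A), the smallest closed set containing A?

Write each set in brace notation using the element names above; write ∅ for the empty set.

closure: X∖int(X∖A) = X∖{2} = {6, 7, 4, 3, 1, 5}

{6, 7, 4, 3, 1, 5}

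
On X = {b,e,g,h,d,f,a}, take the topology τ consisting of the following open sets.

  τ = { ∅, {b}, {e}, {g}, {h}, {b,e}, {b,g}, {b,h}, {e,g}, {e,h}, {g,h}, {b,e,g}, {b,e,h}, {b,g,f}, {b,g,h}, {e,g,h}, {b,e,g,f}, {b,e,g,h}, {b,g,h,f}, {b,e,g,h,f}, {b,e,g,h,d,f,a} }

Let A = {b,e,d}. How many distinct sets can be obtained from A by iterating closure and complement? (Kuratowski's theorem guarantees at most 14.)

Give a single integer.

6

cl via duality: int({g,h,f,a}) = {g,h}, so X∖{g,h} = {b,e,d,f,a}
Write k for closure, c for complement:
  1. A     = {b,e,d}
  2. kA    = {b,e,d,f,a}
  3. cA    = {g,h,f,a}
  4. ckA   = {g,h}
  5. kcA   = {g,h,d,f,a}
  6. ckcA  = {b,e}
applying k or c yields no new set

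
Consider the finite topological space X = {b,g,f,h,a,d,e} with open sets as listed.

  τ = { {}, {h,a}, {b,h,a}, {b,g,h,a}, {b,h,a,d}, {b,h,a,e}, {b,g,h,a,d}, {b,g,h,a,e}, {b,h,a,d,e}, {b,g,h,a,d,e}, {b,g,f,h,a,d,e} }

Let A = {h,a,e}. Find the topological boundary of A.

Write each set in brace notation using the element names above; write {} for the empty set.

interior: largest open inside A is {h,a} (from {}, {h,a})
cl via duality: int({b,g,f,d}) = {}, so X∖{} = {b,g,f,h,a,d,e}
cl∖int = {b,g,f,d,e}

{b,g,f,d,e}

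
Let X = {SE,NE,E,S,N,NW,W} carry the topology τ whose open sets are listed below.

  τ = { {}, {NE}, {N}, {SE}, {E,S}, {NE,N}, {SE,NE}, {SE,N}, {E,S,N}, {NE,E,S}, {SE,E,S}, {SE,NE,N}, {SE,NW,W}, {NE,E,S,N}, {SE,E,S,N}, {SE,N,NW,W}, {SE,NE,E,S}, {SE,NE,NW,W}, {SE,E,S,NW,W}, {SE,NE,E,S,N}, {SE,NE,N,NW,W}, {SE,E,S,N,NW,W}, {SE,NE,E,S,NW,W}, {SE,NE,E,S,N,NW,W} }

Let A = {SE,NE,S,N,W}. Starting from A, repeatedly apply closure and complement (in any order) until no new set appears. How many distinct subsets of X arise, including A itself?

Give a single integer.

cl via duality: int({E,NW}) = {}, so X∖{} = {SE,NE,E,S,N,NW,W}
Write k for closure, c for complement:
  1. A     = {SE,NE,S,N,W}
  2. kA    = {SE,NE,E,S,N,NW,W}
  3. cA    = {E,NW}
  4. ckA   = {}
  5. kcA   = {E,S,NW,W}
  6. ckcA  = {SE,NE,N}
  7. kckcA = {SE,NE,N,NW,W}
  8. ckckcA = {E,S}
applying k or c yields no new set

8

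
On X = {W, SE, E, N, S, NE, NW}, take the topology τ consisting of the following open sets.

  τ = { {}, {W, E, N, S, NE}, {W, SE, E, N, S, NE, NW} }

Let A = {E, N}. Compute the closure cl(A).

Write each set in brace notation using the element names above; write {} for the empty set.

closure: X∖int(X∖A) = X∖{} = {W, SE, E, N, S, NE, NW}

{W, SE, E, N, S, NE, NW}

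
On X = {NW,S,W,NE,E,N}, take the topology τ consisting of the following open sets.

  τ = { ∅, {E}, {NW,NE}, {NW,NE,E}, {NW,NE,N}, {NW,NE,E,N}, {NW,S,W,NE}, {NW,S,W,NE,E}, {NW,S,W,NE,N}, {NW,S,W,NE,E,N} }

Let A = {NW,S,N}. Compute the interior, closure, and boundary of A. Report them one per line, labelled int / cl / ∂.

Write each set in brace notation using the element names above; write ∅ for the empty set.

interior: largest open inside A is ∅ (from ∅)
cl via duality: int({W,NE,E}) = {E}, so X∖{E} = {NW,S,W,NE,N}
cl∖int = {NW,S,W,NE,N}

int(A) = ∅
cl(A)  = {NW,S,W,NE,N}
∂A     = {NW,S,W,NE,N}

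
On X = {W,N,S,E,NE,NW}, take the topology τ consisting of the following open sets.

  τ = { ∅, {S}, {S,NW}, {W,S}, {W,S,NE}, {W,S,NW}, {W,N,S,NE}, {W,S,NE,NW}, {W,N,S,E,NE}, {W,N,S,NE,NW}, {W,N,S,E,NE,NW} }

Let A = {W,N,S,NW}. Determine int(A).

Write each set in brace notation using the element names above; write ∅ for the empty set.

{W,S,NW}

opens ⊆ A: ∅, {S}, {S,NW}, {W,S}, {W,S,NW}; union → int = {W,S,NW}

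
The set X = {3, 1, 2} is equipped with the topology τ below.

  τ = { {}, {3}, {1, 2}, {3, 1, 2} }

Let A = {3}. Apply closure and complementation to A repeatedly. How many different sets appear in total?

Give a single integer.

cl via duality: int({1, 2}) = {1, 2}, so X∖{1, 2} = {3}
Write k for closure, c for complement:
  1. A     = {3}
  2. cA    = {1, 2}
applying k or c yields no new set

2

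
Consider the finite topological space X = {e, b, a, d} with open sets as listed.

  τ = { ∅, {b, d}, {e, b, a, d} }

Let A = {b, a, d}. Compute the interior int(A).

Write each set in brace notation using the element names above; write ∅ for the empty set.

{b, d}

interior: largest open inside A is {b, d} (from ∅, {b, d})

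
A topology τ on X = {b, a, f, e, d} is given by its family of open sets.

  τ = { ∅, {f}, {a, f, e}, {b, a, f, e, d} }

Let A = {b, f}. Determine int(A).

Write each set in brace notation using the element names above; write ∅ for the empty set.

{f}

U open, U⊆A: ∅, {f}. int(A) = ⋃ = {f}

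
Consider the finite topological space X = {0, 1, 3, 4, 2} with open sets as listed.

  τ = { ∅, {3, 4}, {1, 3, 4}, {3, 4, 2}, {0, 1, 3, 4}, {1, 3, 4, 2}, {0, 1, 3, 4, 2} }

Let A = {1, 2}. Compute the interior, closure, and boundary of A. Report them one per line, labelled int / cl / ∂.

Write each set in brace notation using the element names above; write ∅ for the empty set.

opens ⊆ A: ∅; union → int = ∅
complement {0, 3, 4}; its interior {3, 4}; cl(A) = X∖{3, 4} = {0, 1, 2}
boundary = {0, 1, 2} ∖ ∅ = {0, 1, 2}

int(A) = ∅
cl(A)  = {0, 1, 2}
∂A     = {0, 1, 2}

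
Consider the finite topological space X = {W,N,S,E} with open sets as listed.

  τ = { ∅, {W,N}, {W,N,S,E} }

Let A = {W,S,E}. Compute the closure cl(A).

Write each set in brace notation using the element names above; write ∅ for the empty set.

{W,N,S,E}

closure: X∖int(X∖A) = X∖∅ = {W,N,S,E}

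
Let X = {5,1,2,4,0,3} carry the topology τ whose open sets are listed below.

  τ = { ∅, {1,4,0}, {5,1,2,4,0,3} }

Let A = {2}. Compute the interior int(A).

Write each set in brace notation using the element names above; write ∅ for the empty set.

interior: largest open inside A is ∅ (from ∅)

∅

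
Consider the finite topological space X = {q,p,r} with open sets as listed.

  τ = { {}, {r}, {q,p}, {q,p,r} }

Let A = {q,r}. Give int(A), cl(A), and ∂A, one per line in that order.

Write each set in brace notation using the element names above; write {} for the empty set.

int(A) = {r}
cl(A)  = {q,p,r}
∂A     = {q,p}

open subsets of A: {}, {r}; so int(A) = {r}
closure: X∖int(X∖A) = X∖{} = {q,p,r}
∂A = {q,p,r} minus {r} = {q,p}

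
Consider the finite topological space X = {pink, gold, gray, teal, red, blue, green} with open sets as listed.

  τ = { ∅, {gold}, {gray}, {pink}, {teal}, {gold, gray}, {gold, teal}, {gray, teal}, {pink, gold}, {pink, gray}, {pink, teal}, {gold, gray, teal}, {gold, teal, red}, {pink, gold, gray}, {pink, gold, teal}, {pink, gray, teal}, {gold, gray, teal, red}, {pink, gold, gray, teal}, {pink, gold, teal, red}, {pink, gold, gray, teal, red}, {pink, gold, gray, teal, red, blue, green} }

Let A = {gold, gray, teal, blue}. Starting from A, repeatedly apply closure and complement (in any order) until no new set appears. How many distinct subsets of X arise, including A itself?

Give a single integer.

8

closure: X∖int(X∖A) = X∖{pink} = {gold, gray, teal, red, blue, green}
Let k=closure and c=complement:
  1. A     = {gold, gray, teal, blue}
  2. kA    = {gold, gray, teal, red, blue, green}
  3. cA    = {pink, red, green}
  4. ckA   = {pink}
  5. kcA   = {pink, red, blue, green}
  6. kckA  = {pink, blue, green}
  7. ckcA  = {gold, gray, teal}
  8. ckckA = {gold, gray, teal, red}
— saturated at 8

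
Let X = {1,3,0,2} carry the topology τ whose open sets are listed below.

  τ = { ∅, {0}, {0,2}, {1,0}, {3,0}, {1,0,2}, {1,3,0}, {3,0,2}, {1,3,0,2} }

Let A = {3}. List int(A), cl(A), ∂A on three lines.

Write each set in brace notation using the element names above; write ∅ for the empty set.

open subsets of A: ∅; so int(A) = ∅
closure: X∖int(X∖A) = X∖{1,0,2} = {3}
∂A = {3} minus ∅ = {3}

int(A) = ∅
cl(A)  = {3}
∂A     = {3}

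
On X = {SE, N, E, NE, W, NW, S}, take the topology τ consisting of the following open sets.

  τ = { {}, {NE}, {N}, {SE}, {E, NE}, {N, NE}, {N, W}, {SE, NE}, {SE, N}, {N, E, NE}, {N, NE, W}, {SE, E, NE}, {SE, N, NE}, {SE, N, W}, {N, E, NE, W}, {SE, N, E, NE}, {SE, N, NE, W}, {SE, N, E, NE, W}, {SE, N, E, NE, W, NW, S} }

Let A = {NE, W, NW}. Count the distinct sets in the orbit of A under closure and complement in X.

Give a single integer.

10

cl via duality: int({SE, N, E, S}) = {SE, N}, so X∖{SE, N} = {E, NE, W, NW, S}
Write k for closure, c for complement:
  1. A     = {NE, W, NW}
  2. kA    = {E, NE, W, NW, S}
  3. cA    = {SE, N, E, S}
  4. ckA   = {SE, N}
  5. kcA   = {SE, N, E, W, NW, S}
  6. kckA  = {SE, N, W, NW, S}
  7. ckcA  = {NE}
  8. ckckA = {E, NE}
  9. kckcA = {E, NE, NW, S}
  10. ckckcA = {SE, N, W}
applying k or c yields no new set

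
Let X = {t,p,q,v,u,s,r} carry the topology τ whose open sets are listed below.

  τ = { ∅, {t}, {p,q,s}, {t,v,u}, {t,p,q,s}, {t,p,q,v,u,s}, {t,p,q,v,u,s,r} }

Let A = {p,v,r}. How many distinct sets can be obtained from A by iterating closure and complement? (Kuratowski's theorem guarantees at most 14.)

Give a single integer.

cl via duality: int({t,q,u,s}) = {t}, so X∖{t} = {p,q,v,u,s,r}
Write k for closure, c for complement:
  1. A     = {p,v,r}
  2. kA    = {p,q,v,u,s,r}
  3. cA    = {t,q,u,s}
  4. ckA   = {t}
  5. kcA   = {t,p,q,v,u,s,r}
  6. kckA  = {t,v,u,r}
  7. ckcA  = ∅
  8. ckckA = {p,q,s}
  9. kckckA = {p,q,s,r}
  10. ckckckA = {t,v,u}
applying k or c yields no new set

10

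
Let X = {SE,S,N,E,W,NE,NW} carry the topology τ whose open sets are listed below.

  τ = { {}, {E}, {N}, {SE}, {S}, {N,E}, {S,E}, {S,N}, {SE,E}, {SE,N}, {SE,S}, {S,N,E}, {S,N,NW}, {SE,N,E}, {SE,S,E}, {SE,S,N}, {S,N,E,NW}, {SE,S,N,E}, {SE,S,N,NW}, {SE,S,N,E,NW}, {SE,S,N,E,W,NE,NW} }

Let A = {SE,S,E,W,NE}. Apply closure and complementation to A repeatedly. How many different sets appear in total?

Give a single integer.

6

complement {N,NW}; its interior {N}; cl(A) = X∖{N} = {SE,S,E,W,NE,NW}
With k = closure, c = complement:
  1. A     = {SE,S,E,W,NE}
  2. kA    = {SE,S,E,W,NE,NW}
  3. cA    = {N,NW}
  4. ckA   = {N}
  5. kcA   = {N,W,NE,NW}
  6. ckcA  = {SE,S,E}
k, c of each give nothing new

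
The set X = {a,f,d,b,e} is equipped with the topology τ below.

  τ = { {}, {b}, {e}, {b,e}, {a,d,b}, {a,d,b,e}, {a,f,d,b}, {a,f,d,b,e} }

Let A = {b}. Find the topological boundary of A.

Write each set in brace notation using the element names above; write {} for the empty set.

opens ⊆ A: {}, {b}; union → int = {b}
complement {a,f,d,e}; its interior {e}; cl(A) = X∖{e} = {a,f,d,b}
boundary = {a,f,d,b} ∖ {b} = {a,f,d}

{a,f,d}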